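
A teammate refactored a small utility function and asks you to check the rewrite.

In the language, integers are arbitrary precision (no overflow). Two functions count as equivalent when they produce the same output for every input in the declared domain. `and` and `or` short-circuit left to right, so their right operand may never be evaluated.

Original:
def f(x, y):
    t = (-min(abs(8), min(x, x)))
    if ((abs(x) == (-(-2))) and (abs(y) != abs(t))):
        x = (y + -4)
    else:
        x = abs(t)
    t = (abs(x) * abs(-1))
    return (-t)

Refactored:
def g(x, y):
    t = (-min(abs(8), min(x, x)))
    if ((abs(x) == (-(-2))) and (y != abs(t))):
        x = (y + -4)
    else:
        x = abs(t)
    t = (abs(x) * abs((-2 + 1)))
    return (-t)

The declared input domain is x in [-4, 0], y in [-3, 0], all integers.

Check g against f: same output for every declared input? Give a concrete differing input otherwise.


Evaluate both at x=-2, y=-2.
f: t = 2; ((abs(x) == (-(-2))) and (abs(y) != abs(t))) -> false; x = 2; t = 2; return -2
g: t = 2; ((abs(x) == (-(-2))) and (y != abs(t))) -> true; x = -6; t = 6; return -6
-2 against -6: the behavior changed.
verdict: not equivalent; witness: x=-2, y=-2


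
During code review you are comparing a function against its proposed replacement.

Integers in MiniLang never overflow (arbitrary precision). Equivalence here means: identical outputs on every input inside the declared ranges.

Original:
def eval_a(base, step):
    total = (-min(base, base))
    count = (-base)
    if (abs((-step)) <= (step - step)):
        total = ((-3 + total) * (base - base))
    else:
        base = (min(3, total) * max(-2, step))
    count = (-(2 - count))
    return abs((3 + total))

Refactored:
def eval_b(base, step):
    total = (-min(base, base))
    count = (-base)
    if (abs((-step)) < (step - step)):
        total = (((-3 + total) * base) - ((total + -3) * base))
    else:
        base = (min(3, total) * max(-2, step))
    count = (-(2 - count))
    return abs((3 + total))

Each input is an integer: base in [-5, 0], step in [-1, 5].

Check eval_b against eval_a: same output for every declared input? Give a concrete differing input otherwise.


base=-5, step=0 yields 3 from eval_a but 8 from eval_b.
verdict: not equivalent; witness: base=-5, step=0


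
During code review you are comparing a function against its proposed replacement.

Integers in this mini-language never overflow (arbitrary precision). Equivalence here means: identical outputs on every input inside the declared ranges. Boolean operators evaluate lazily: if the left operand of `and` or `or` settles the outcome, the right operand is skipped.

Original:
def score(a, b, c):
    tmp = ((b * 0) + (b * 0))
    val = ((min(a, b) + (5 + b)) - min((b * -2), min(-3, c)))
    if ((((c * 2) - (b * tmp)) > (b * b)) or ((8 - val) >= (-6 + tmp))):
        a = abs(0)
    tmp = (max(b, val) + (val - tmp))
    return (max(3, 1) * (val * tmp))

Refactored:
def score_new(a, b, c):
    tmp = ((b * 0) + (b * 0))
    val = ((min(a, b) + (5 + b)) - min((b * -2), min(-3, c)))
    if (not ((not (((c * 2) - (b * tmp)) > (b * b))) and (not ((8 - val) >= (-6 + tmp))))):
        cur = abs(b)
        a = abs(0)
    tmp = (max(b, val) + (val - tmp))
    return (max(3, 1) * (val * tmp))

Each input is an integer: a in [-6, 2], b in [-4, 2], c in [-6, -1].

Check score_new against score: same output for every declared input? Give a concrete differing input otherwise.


Behavior is preserved: although local variable names differ; also min/max/abs usage differs; also boolean connective usage differs; also statement counts differ, the outputs never diverge.
Tracing a=2, b=0, c=-4: score: tmp becomes 0; next val becomes 9; next ((((c * 2) - (b * tmp)) > (b * b)) or ((8 - val) >= (-6 + tmp))) evaluates to true; next a becomes 0; next tmp becomes 18; next final value 486 | score_new: tmp becomes 0; next val becomes 9; next (not ((not (((c * 2) - (b * tmp)) > (b * b))) and (not ((8 - val) >= (-6 + tmp))))) evaluates to true; next cur becomes 0; next a becomes 0; next tmp becomes 18; next final value 486 — matching result 486.
Across all 378 domain points the two functions coincide.
verdict: equivalent


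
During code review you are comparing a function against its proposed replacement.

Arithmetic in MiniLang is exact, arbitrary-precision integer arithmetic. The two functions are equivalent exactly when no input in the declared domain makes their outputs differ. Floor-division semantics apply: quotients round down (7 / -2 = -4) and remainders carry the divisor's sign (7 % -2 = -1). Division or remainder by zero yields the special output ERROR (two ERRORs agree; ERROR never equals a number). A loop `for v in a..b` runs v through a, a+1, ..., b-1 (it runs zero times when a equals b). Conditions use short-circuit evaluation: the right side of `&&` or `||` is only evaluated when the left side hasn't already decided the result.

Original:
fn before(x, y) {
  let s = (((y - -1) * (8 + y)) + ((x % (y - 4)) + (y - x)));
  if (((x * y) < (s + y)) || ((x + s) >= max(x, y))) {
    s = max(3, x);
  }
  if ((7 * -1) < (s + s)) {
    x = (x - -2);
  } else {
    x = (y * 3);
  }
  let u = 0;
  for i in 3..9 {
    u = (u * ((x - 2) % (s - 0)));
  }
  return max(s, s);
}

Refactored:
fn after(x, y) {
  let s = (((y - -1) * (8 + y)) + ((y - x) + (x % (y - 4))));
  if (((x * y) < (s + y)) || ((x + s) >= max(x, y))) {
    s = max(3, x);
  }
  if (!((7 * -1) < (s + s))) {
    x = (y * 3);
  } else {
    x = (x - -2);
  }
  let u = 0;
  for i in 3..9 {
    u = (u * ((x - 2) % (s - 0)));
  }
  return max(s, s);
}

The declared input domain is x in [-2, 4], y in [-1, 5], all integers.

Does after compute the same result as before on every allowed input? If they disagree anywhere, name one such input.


Behavior is preserved: although boolean connective usage differs, the outputs never diverge.
Spot check at x=3, y=0 — before: s := 4 | (((x * y) < (s + y)) || ((x + s) >= max(x, y))): true | s := 3 | ((7 * -1) < (s + s)): true | x := 5 | u := 0 | iter i=3: | u := 0 | iter i=4: | u := 0 | iter i=5: | u := 0 | iter i=6: | u := 0 | iter i=7: | u := 0 | iter i=8: | u := 0 | result 3. after: s := 4 | (((x * y) < (s + y)) || ((x + s) >= max(x, y))): true | s := 3 | (!((7 * -1) < (s + s))): false | x := 5 | u := 0 | iter i=3: | u := 0 | iter i=4: | u := 0 | iter i=5: | u := 0 | iter i=6: | u := 0 | iter i=7: | u := 0 | iter i=8: | u := 0 | result 3. Both give 3.
Sweeping the whole domain (49 inputs) finds no disagreement.
verdict: equivalent


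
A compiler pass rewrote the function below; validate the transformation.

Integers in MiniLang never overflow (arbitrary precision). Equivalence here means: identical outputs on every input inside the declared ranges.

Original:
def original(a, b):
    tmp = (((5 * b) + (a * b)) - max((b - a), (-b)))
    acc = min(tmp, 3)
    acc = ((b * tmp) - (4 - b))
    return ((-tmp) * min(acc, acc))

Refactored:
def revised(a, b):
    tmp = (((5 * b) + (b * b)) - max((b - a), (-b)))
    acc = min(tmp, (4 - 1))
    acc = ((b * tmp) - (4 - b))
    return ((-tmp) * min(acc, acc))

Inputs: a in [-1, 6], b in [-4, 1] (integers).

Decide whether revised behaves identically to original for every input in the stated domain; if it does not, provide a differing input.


There is a counterexample at a=-1, b=-4: 1440 on one side, 192 on the other.
original: tmp := -20 | acc := -20 | acc := 72 | result 1440
revised: tmp := -8 | acc := -8 | acc := 24 | result 192
verdict: not equivalent; witness: a=-1, b=-4


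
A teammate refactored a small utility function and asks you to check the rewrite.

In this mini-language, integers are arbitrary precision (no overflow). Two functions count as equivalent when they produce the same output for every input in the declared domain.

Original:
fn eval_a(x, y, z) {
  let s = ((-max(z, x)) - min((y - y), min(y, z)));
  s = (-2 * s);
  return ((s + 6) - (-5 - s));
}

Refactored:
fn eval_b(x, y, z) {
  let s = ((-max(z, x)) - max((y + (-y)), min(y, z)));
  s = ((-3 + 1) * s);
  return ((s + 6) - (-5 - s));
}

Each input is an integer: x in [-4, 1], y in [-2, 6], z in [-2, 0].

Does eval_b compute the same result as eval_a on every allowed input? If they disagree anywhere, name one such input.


Not equivalent: x=-4, y=-2, z=-2 separates them (-5 vs 3).
eval_a: s becomes 4; next s becomes -8; next final value -5
eval_b: s becomes 2; next s becomes -4; next final value 3
verdict: not equivalent; witness: x=-4, y=-2, z=-2


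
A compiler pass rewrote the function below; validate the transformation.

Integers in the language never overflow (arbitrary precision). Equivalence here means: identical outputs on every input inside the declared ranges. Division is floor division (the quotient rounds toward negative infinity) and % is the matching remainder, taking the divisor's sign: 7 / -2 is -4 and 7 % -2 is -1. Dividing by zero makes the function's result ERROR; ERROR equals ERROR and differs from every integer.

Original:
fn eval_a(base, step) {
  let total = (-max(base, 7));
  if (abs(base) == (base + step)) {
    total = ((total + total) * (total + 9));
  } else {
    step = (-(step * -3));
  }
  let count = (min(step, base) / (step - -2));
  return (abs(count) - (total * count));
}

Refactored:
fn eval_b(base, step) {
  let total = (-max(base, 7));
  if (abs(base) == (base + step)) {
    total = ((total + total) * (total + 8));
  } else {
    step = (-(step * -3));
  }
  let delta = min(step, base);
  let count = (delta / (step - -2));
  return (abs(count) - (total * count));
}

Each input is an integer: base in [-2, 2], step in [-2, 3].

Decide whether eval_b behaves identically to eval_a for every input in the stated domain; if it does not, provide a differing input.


Run the pair on base=-1, step=2.
eval_a: total = -7; (abs(base) == (base + step)) -> true; total = -28; count = -1; return -27
eval_b: total = -7; (abs(base) == (base + step)) -> true; total = -14; delta = -1; count = -1; return -13
-27 vs -13 — the two versions disagree here.
verdict: not equivalent; witness: base=-1, step=2


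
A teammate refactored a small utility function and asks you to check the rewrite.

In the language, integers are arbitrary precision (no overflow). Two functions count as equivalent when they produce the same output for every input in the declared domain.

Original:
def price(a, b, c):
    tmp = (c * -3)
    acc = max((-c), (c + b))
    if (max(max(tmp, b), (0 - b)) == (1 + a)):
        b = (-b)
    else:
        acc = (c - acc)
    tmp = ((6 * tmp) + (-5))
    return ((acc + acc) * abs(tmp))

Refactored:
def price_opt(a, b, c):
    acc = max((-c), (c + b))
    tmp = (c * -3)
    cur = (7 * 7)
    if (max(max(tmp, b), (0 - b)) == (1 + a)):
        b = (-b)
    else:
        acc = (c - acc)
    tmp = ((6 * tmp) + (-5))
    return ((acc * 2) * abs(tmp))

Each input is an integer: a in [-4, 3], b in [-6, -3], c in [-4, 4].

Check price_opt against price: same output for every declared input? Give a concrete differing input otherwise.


Changes here: local variable names differ; arithmetic usage differs; statement counts differ; constant usage differs; the full 288-point sweep finds no disagreement.
verdict: equivalent


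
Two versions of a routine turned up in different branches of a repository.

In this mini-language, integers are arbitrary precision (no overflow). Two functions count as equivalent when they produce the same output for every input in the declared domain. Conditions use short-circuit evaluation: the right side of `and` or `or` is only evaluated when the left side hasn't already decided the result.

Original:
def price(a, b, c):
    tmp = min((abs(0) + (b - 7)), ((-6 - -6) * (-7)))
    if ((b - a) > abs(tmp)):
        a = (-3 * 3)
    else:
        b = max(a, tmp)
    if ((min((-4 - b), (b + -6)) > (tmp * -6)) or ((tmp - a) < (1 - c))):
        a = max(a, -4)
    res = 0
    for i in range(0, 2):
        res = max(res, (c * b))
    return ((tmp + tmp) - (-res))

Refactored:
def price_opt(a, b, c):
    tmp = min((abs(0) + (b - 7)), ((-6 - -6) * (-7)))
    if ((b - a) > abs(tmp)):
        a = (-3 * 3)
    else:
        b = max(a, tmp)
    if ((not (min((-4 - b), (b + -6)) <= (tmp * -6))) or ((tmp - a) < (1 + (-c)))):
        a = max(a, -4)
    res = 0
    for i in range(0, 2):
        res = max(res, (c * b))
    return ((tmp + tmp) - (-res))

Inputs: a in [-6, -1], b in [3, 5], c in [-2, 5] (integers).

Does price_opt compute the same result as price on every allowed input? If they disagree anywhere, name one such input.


Side by side, the visible changes include: comparison usage differs; arithmetic usage differs; boolean connective usage differs.
As a probe, take a=-6, b=3, c=3: price runs tmp becomes -4; next ((b - a) > abs(tmp)) evaluates to true; next a becomes -9; next ((min((-4 - b), (b + -6)) > (tmp * -6)) or ((tmp - a) < (1 - c))) evaluates to false; next res becomes 0; next at i=0:; next res becomes 9; next at i=1:; next res becomes 9; next final value 1; price_opt runs tmp becomes -4; next ((b - a) > abs(tmp)) evaluates to true; next a becomes -9; next ((not (min((-4 - b), (b + -6)) <= (tmp * -6))) or ((tmp - a) < (1 + (-c)))) evaluates to false; next res becomes 0; next at i=0:; next res becomes 9; next at i=1:; next res becomes 9; next final value 1; both end at 1.
Sweeping the whole domain (144 inputs) finds no disagreement.
verdict: equivalent


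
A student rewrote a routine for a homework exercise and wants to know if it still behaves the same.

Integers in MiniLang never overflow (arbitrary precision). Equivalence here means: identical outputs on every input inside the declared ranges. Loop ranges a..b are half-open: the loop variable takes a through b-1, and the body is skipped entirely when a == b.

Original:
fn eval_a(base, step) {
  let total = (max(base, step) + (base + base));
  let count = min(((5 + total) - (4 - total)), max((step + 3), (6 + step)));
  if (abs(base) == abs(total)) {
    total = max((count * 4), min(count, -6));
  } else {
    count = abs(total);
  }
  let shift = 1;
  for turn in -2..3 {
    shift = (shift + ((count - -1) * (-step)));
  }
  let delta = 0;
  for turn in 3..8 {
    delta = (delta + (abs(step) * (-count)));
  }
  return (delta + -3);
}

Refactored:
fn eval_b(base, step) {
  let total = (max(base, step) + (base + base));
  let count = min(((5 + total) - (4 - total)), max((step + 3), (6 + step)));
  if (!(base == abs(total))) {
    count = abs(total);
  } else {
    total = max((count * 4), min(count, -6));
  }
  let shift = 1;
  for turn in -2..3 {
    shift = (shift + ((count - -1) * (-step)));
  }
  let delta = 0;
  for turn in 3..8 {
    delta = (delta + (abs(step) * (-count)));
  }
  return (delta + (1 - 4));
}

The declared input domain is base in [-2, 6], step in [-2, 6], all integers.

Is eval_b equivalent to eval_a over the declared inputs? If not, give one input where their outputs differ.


The rewrite breaks on base=-2, step=2, where the results are 27 and -23.
eval_a: total becomes -2; next count becomes -3; next (abs(base) == abs(total)) evaluates to true; next total becomes -6; next shift becomes 1; next at turn=-2:; next shift becomes 5; next at turn=-1:; next shift becomes 9; next at turn=0:; next shift becomes 13; next at turn=1:; next shift becomes 17; next at turn=2:; next shift becomes 21; next delta becomes 0; next at turn=3:; next delta becomes 6; next at turn=4:; next delta becomes 12; next at turn=5:; next delta becomes 18; next at turn=6:; next delta becomes 24; next at turn=7:; next delta becomes 30; next final value 27
eval_b: total becomes -2; next count becomes -3; next (!(base == abs(total))) evaluates to true; next count becomes 2; next shift becomes 1; next at turn=-2:; next shift becomes -5; next at turn=-1:; next shift becomes -11; next at turn=0:; next shift becomes -17; next at turn=1:; next shift becomes -23; next at turn=2:; next shift becomes -29; next delta becomes 0; next at turn=3:; next delta becomes -4; next at turn=4:; next delta becomes -8; next at turn=5:; next delta becomes -12; next at turn=6:; next delta becomes -16; next at turn=7:; next delta becomes -20; next final value -23
verdict: not equivalent; witness: base=-2, step=2


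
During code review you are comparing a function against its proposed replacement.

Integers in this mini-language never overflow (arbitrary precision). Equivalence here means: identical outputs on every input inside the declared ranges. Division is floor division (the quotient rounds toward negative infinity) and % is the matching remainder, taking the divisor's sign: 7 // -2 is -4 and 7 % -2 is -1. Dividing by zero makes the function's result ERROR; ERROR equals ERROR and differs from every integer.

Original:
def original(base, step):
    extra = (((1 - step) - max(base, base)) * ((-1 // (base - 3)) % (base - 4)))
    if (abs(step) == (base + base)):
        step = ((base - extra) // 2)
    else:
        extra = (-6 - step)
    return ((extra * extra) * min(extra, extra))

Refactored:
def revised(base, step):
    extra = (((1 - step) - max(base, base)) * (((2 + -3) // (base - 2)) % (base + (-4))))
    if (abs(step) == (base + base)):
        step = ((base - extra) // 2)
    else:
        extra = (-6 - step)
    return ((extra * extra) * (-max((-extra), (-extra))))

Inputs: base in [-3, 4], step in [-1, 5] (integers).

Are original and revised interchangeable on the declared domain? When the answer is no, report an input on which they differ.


These are not equivalent — on base=1, step=2 the outputs split (0 vs 64).
original: extra := 0 | (abs(step) == (base + base)): true | step := 0 | result 0
revised: extra := 4 | (abs(step) == (base + base)): true | step := -2 | result 64
verdict: not equivalent; witness: base=1, step=2


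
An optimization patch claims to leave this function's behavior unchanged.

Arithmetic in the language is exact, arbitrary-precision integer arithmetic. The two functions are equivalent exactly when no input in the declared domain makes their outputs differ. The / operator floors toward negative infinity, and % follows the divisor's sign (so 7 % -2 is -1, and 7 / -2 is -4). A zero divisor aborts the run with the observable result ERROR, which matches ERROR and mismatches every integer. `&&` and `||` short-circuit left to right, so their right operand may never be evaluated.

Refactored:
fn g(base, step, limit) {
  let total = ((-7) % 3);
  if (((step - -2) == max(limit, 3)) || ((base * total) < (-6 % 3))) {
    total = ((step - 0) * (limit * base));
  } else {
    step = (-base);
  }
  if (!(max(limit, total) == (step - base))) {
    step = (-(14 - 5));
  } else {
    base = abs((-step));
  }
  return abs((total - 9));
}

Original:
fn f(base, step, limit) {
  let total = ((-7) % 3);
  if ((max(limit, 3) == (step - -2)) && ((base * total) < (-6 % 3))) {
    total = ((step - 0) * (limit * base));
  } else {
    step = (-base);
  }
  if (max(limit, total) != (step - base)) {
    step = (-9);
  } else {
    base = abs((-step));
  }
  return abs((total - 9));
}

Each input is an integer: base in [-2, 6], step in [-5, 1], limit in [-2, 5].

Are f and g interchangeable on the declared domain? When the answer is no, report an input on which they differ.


On input base=-2, step=-5, limit=-2, f returns 7 while g returns 29.
verdict: not equivalent; witness: base=-2, step=-5, limit=-2


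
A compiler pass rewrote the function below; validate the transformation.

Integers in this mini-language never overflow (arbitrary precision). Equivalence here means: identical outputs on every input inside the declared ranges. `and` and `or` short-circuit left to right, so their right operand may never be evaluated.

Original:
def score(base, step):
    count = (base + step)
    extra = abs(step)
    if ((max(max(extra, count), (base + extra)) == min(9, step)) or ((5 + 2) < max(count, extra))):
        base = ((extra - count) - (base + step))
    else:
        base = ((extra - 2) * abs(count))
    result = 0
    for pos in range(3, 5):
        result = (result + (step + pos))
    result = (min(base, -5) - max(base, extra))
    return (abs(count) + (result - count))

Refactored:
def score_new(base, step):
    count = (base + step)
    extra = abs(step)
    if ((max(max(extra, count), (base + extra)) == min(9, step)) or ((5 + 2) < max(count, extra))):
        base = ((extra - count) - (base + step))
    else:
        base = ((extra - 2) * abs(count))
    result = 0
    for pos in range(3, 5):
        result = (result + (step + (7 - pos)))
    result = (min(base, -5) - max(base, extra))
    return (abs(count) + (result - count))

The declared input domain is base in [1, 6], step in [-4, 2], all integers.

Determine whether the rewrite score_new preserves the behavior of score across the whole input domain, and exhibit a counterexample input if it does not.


Behavior is preserved: although arithmetic usage differs, and constant usage differs, the outputs never diverge.
Tracing base=4, step=2: score: count=6, then extra=2, then ((max(max(extra, count), (base + extra)) == min(9, step)) or ((5 + 2) < max(count, extra))) is false, then base=0, then result=0, then (pos=3), then result=5, then (pos=4), then result=11, then result=-7, then returns -7 | score_new: count=6, then extra=2, then ((max(max(extra, count), (base + extra)) == min(9, step)) or ((5 + 2) < max(count, extra))) is false, then base=0, then result=0, then (pos=3), then result=6, then (pos=4), then result=11, then result=-7, then returns -7 — matching result -7.
Checked all 42 inputs in the declared domain: the outputs agree on every one.
verdict: equivalent


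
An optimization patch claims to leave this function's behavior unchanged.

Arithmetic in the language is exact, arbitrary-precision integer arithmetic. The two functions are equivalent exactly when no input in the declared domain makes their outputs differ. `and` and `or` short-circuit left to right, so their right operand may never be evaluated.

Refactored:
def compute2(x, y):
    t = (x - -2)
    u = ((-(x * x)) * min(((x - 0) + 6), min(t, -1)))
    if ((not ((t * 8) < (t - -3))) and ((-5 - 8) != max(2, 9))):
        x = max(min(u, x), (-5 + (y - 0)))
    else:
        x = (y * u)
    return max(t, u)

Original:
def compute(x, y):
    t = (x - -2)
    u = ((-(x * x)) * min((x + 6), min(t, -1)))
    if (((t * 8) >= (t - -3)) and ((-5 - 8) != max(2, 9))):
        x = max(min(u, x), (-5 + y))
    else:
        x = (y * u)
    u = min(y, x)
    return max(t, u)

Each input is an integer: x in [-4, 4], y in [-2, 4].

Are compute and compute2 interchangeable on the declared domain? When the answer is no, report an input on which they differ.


Take x=-4, y=-2.
compute: t = -2; u = 32; (((t * 8) >= (t - -3)) and ((-5 - 8) != max(2, 9))) -> false; x = -64; u = -64; return -2
compute2: t = -2; u = 32; ((not ((t * 8) < (t - -3))) and ((-5 - 8) != max(2, 9))) -> false; x = -64; return 32
-2 vs 32 — the two versions disagree here.
verdict: not equivalent; witness: x=-4, y=-2


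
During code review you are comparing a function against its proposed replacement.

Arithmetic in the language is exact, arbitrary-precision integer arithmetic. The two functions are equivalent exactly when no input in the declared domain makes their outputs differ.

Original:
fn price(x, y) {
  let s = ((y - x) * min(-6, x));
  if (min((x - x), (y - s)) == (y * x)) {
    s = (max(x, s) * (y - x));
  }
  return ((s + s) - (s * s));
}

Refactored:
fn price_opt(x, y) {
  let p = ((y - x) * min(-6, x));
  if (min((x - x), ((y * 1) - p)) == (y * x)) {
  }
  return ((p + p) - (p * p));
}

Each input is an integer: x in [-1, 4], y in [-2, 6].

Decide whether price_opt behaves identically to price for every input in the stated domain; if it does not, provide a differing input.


Not equivalent: x=-1, y=0 separates them (-3 vs -48).
price: s=-6, then (min((x - x), (y - s)) == (y * x)) is true, then s=-1, then returns -3
price_opt: p=-6, then (min((x - x), ((y * 1) - p)) == (y * x)) is true, then returns -48
verdict: not equivalent; witness: x=-1, y=0


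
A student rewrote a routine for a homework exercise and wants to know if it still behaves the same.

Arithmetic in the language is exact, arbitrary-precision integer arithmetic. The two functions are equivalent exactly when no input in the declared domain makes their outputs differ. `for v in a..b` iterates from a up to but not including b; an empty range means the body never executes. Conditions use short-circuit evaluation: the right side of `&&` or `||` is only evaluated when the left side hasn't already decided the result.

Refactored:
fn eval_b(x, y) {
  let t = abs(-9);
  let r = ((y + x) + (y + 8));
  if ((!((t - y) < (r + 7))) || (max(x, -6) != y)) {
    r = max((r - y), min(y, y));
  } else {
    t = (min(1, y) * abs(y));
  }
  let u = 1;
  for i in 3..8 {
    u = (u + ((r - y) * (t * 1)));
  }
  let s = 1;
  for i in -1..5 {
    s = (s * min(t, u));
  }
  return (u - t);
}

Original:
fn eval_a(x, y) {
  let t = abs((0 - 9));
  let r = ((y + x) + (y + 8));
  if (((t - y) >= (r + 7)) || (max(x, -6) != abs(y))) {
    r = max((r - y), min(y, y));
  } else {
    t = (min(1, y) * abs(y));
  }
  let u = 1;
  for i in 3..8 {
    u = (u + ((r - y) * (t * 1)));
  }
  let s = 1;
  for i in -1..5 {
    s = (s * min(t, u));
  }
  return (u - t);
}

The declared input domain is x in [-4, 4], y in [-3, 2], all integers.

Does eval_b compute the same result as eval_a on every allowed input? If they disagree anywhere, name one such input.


Not equivalent: x=-1, y=-1 separates them (307 vs -28).
eval_a: t=9, then r=5, then (((t - y) >= (r + 7)) || (max(x, -6) != abs(y))) is true, then r=6, then u=1, then (i=3), then u=64, then (i=4), then u=127, then (i=5), then u=190, then (i=6), then u=253, then (i=7), then u=316, then s=1, then (i=-1), then s=9, then (i=0), then s=81, then (i=1), then s=729, then (i=2), then s=6561, then (i=3), then s=59049, then (i=4), then s=531441, then returns 307
eval_b: t=9, then r=5, then ((!((t - y) < (r + 7))) || (max(x, -6) != y)) is false, then t=-1, then u=1, then (i=3), then u=-5, then (i=4), then u=-11, then (i=5), then u=-17, then (i=6), then u=-23, then (i=7), then u=-29, then s=1, then (i=-1), then s=-29, then (i=0), then s=841, then (i=1), then s=-24389, then (i=2), then s=707281, then (i=3), then s=-20511149, then (i=4), then s=594823321, then returns -28
verdict: not equivalent; witness: x=-1, y=-1


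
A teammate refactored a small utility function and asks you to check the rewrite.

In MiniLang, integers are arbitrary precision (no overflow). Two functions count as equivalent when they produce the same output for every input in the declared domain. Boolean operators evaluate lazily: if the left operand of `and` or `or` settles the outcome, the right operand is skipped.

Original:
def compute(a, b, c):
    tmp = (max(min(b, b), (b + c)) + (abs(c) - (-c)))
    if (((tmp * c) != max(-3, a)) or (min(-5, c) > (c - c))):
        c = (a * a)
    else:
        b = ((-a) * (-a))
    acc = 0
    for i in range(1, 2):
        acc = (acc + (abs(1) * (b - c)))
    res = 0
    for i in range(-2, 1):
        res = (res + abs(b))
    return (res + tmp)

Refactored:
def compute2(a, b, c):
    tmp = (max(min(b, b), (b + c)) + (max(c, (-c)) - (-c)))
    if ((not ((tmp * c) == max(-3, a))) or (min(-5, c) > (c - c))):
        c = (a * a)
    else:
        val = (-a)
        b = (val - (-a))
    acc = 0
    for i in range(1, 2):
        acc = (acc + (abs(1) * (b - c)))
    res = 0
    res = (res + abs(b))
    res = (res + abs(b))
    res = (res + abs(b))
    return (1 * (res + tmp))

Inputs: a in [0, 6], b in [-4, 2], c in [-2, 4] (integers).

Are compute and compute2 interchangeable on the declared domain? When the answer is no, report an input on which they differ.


Run the pair on a=1, b=-2, c=1.
compute: tmp becomes 1; next (((tmp * c) != max(-3, a)) or (min(-5, c) > (c - c))) evaluates to false; next b becomes 1; next acc becomes 0; next at i=1:; next acc becomes 0; next res becomes 0; next at i=-2:; next res becomes 1; next at i=-1:; next res becomes 2; next at i=0:; next res becomes 3; next final value 4
compute2: tmp becomes 1; next ((not ((tmp * c) == max(-3, a))) or (min(-5, c) > (c - c))) evaluates to false; next val becomes -1; next b becomes 0; next acc becomes 0; next at i=1:; next acc becomes -1; next res becomes 0; next res becomes 0; next res becomes 0; next res becomes 0; next final value 1
4 vs 1 — the two versions disagree here.
verdict: not equivalent; witness: a=1, b=-2, c=1


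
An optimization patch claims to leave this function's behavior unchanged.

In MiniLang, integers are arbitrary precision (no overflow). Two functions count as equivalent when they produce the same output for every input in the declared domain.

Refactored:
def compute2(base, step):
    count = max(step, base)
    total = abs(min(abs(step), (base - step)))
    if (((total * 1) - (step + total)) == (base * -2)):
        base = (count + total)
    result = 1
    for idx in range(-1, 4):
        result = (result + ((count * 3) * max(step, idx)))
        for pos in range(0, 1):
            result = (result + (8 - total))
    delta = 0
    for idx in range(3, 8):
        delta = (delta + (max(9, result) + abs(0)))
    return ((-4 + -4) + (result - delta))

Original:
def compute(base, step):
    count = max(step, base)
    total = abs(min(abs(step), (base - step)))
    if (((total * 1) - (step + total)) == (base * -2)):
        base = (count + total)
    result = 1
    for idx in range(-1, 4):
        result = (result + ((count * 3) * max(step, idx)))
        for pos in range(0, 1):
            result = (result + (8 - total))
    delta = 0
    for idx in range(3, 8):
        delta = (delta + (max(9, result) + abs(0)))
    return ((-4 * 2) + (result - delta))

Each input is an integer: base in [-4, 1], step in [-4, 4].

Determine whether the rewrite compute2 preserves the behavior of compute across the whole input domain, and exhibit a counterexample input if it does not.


The two versions differ — the changes include constant usage differs, plus arithmetic usage differs.
Tracing base=-4, step=0: compute: count := 0 | total := 4 | (((total * 1) - (step + total)) == (base * -2)): false | result := 1 | iter idx=-1: | result := 1 | iter pos=0: | result := 5 | iter idx=0: | result := 5 | iter pos=0: | result := 9 | iter idx=1: | result := 9 | iter pos=0: | result := 13 | iter idx=2: | result := 13 | iter pos=0: | result := 17 | iter idx=3: | result := 17 | iter pos=0: | result := 21 | delta := 0 | iter idx=3: | delta := 21 | iter idx=4: | delta := 42 | iter idx=5: | delta := 63 | iter idx=6: | delta := 84 | iter idx=7: | delta := 105 | result -92 | compute2: count := 0 | total := 4 | (((total * 1) - (step + total)) == (base * -2)): false | result := 1 | iter idx=-1: | result := 1 | iter pos=0: | result := 5 | iter idx=0: | result := 5 | iter pos=0: | result := 9 | iter idx=1: | result := 9 | iter pos=0: | result := 13 | iter idx=2: | result := 13 | iter pos=0: | result := 17 | iter idx=3: | result := 17 | iter pos=0: | result := 21 | delta := 0 | iter idx=3: | delta := 21 | iter idx=4: | delta := 42 | iter idx=5: | delta := 63 | iter idx=6: | delta := 84 | iter idx=7: | delta := 105 | result -92 — matching result -92.
Checked all 54 inputs in the declared domain: the outputs agree on every one.
verdict: equivalent


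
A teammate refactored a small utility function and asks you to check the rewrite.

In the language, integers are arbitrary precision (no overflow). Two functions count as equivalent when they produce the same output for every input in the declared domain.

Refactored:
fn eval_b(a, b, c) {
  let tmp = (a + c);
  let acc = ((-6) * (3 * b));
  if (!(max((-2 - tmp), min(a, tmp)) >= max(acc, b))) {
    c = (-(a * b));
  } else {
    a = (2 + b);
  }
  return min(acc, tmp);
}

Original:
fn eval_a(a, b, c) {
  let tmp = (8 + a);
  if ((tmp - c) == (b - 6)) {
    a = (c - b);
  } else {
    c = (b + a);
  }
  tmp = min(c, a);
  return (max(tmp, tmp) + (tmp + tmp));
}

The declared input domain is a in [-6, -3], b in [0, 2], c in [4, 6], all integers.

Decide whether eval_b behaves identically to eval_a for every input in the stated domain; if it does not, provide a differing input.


Try a=-6, b=0, c=4.
eval_a: tmp := 2 | ((tmp - c) == (b - 6)): false | c := -6 | tmp := -6 | result -18
eval_b: tmp := -2 | acc := 0 | (!(max((-2 - tmp), min(a, tmp)) >= max(acc, b))): false | a := 2 | result -2
-18 and -2 differ, so these are not the same function on this domain.
verdict: not equivalent; witness: a=-6, b=0, c=4


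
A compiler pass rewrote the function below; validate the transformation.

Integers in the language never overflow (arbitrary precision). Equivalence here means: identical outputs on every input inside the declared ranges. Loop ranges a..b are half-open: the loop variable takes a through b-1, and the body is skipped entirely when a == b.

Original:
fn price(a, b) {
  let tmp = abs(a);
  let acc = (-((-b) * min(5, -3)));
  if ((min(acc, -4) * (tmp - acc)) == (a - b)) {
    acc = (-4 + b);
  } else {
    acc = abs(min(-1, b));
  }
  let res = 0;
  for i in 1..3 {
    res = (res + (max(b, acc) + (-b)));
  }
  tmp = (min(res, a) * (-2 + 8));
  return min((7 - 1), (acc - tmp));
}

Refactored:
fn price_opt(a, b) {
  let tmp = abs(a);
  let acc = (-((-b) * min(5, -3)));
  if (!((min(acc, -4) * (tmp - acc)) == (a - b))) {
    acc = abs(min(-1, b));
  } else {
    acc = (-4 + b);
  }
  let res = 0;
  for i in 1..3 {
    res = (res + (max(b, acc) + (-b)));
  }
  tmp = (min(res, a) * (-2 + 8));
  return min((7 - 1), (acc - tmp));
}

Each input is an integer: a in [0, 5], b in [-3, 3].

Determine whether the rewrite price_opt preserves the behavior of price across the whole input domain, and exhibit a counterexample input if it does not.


Side by side, the visible changes include: boolean connective usage differs.
As a probe, take a=4, b=-2: price runs tmp = 4; acc = 6; ((min(acc, -4) * (tmp - acc)) == (a - b)) -> false; acc = 2; res = 0; [i=1]; res = 4; [i=2]; res = 8; tmp = 24; return -22; price_opt runs tmp = 4; acc = 6; (!((min(acc, -4) * (tmp - acc)) == (a - b))) -> true; acc = 2; res = 0; [i=1]; res = 4; [i=2]; res = 8; tmp = 24; return -22; both end at -22.
Sweeping the whole domain (42 inputs) finds no disagreement.
verdict: equivalent


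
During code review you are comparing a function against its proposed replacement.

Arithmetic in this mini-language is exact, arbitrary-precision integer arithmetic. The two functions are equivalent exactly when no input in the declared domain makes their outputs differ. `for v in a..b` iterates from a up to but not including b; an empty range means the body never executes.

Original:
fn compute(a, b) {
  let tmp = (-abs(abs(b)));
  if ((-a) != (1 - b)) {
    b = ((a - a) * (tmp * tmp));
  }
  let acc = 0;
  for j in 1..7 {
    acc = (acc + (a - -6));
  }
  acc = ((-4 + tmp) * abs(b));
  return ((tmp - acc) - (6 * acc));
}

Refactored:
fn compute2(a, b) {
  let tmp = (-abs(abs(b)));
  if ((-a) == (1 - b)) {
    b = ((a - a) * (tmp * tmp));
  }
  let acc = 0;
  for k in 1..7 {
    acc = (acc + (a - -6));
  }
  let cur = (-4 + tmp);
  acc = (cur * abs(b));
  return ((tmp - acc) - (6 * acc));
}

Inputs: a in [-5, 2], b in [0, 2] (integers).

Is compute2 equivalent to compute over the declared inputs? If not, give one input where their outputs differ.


Run the pair on a=-5, b=1.
compute: tmp=-1, then ((-a) != (1 - b)) is true, then b=0, then acc=0, then (j=1), then acc=1, then (j=2), then acc=2, then (j=3), then acc=3, then (j=4), then acc=4, then (j=5), then acc=5, then (j=6), then acc=6, then acc=0, then returns -1
compute2: tmp=-1, then ((-a) == (1 - b)) is false, then acc=0, then (k=1), then acc=1, then (k=2), then acc=2, then (k=3), then acc=3, then (k=4), then acc=4, then (k=5), then acc=5, then (k=6), then acc=6, then cur=-5, then acc=-5, then returns 34
-1 and 34 differ, so these are not the same function on this domain.
verdict: not equivalent; witness: a=-5, b=1


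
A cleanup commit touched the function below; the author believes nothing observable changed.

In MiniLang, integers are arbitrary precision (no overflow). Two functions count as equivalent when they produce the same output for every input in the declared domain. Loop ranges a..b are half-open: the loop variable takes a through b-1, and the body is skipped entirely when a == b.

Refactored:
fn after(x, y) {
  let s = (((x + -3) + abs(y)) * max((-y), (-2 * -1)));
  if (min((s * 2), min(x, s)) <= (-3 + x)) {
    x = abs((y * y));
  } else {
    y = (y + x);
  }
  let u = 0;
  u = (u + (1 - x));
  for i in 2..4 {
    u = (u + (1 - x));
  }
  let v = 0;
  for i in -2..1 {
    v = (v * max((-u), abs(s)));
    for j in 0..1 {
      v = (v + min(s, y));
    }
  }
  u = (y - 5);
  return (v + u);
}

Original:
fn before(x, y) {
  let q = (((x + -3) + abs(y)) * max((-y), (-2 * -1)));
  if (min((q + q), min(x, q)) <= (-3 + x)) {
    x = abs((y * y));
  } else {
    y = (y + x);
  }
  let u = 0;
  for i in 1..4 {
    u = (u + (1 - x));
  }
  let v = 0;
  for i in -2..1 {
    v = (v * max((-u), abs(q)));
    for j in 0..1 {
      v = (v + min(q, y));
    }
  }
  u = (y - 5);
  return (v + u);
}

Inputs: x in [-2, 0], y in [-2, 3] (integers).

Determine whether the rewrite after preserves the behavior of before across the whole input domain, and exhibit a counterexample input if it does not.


Behavior is preserved: although local variable names differ; statement counts differ; loop structure differs; arithmetic usage differs; constant usage differs, the outputs never diverge.
Tracing x=-2, y=-2: before: q = -6; (min((q + q), min(x, q)) <= (-3 + x)) -> true; x = 4; u = 0; [i=1]; u = -3; [i=2]; u = -6; [i=3]; u = -9; v = 0; [i=-2]; v = 0; [j=0]; v = -6; [i=-1]; v = -54; [j=0]; v = -60; [i=0]; v = -540; [j=0]; v = -546; u = -7; return -553 | after: s = -6; (min((s * 2), min(x, s)) <= (-3 + x)) -> true; x = 4; u = 0; u = -3; [i=2]; u = -6; [i=3]; u = -9; v = 0; [i=-2]; v = 0; [j=0]; v = -6; [i=-1]; v = -54; [j=0]; v = -60; [i=0]; v = -540; [j=0]; v = -546; u = -7; return -553 — matching result -553.
Checked all 18 inputs in the declared domain: the outputs agree on every one.
verdict: equivalent


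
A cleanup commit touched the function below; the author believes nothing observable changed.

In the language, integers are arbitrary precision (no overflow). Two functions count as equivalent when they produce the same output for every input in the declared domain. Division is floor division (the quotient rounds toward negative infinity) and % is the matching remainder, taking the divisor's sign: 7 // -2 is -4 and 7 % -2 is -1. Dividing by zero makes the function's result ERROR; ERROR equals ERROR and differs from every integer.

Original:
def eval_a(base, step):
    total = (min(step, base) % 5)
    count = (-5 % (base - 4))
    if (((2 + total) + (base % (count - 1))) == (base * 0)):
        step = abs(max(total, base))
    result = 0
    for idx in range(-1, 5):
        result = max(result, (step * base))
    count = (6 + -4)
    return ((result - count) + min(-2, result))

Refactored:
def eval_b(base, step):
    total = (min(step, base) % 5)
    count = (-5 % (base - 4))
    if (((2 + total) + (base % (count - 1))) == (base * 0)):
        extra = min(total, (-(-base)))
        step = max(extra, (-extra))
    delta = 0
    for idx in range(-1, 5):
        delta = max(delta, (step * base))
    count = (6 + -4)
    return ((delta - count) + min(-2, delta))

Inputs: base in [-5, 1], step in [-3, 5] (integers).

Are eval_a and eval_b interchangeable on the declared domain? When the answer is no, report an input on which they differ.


Try base=1, step=0.
eval_a: total = 0; count = -2; (((2 + total) + (base % (count - 1))) == (base * 0)) -> true; step = 1; result = 0; [idx=-1]; result = 1; [idx=0]; result = 1; [idx=1]; result = 1; [idx=2]; result = 1; [idx=3]; result = 1; [idx=4]; result = 1; count = 2; return -3
eval_b: total = 0; count = -2; (((2 + total) + (base % (count - 1))) == (base * 0)) -> true; extra = 0; step = 0; delta = 0; [idx=-1]; delta = 0; [idx=0]; delta = 0; [idx=1]; delta = 0; [idx=2]; delta = 0; [idx=3]; delta = 0; [idx=4]; delta = 0; count = 2; return -4
-3 against -4: the behavior changed.
verdict: not equivalent; witness: base=1, step=0


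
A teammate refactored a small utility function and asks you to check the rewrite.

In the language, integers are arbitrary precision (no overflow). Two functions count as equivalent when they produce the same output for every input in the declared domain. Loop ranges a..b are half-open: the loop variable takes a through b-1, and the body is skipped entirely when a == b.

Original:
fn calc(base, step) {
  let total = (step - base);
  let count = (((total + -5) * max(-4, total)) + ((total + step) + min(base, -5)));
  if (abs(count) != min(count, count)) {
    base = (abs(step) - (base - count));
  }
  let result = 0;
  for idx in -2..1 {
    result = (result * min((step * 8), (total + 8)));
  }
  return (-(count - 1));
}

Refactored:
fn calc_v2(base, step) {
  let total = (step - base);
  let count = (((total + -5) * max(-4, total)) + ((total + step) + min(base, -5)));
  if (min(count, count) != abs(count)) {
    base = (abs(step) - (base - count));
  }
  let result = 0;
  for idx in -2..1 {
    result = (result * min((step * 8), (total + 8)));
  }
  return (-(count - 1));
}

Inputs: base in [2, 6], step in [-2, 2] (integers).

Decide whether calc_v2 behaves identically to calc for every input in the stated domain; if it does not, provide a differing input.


Side by side, the visible changes include: same computation, different form.
One worked example (base=2, step=-2) — calc: total=-4, then count=25, then (abs(count) != min(count, count)) is false, then result=0, then (idx=-2), then result=0, then (idx=-1), then result=0, then (idx=0), then result=0, then returns -24; calc_v2: total=-4, then count=25, then (min(count, count) != abs(count)) is false, then result=0, then (idx=-2), then result=0, then (idx=-1), then result=0, then (idx=0), then result=0, then returns -24; agreement on -24.
Every one of the 25 inputs gives matching results.
verdict: equivalent
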